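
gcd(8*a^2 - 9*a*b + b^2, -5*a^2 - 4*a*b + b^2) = 1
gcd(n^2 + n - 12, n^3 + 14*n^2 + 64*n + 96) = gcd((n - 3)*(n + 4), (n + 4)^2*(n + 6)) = n + 4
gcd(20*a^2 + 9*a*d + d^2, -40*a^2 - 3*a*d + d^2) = 5*a + d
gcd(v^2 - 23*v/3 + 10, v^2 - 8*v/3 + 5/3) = v - 5/3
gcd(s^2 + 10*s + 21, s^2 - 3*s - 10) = 1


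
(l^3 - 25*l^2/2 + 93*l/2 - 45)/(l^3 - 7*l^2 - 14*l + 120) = (l - 3/2)/(l + 4)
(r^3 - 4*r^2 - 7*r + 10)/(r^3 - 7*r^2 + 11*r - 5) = (r + 2)/(r - 1)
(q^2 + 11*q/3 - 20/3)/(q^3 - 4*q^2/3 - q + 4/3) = (q + 5)/(q^2 - 1)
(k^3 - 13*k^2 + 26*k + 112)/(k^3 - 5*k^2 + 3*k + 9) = (k^3 - 13*k^2 + 26*k + 112)/(k^3 - 5*k^2 + 3*k + 9)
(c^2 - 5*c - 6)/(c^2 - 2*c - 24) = (c + 1)/(c + 4)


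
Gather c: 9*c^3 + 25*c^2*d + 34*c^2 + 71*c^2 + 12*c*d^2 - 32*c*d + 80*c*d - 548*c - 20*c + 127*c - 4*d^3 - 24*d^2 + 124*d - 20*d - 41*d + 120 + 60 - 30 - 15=9*c^3 + c^2*(25*d + 105) + c*(12*d^2 + 48*d - 441) - 4*d^3 - 24*d^2 + 63*d + 135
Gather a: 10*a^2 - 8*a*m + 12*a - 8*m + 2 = 10*a^2 + a*(12 - 8*m) - 8*m + 2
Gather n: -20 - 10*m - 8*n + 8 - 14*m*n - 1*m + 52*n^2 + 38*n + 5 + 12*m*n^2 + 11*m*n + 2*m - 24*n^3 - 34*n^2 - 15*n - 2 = -9*m - 24*n^3 + n^2*(12*m + 18) + n*(15 - 3*m) - 9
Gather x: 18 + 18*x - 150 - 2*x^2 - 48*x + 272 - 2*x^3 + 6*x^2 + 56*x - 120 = -2*x^3 + 4*x^2 + 26*x + 20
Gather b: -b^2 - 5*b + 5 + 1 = -b^2 - 5*b + 6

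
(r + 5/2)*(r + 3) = r^2 + 11*r/2 + 15/2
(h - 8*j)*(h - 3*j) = h^2 - 11*h*j + 24*j^2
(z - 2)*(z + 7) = z^2 + 5*z - 14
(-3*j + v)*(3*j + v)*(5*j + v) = -45*j^3 - 9*j^2*v + 5*j*v^2 + v^3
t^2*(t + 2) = t^3 + 2*t^2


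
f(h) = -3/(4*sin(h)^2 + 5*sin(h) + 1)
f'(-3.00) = -82.17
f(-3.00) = -8.02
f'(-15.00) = 1.47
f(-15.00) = 5.36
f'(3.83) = 0.60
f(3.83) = 5.34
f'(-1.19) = -71.63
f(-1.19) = 15.43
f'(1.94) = -0.16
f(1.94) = -0.33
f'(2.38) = -0.57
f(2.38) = -0.47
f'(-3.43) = -2.78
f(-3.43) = -1.09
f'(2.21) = -0.35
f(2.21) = -0.40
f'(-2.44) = 1.19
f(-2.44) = 5.35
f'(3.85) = 1.49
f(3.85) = 5.36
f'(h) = -3*(-8*sin(h)*cos(h) - 5*cos(h))/(4*sin(h)^2 + 5*sin(h) + 1)^2 = 3*(8*sin(h) + 5)*cos(h)/(4*sin(h)^2 + 5*sin(h) + 1)^2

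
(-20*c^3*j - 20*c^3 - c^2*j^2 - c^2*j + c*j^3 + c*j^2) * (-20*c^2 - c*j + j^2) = 400*c^5*j + 400*c^5 + 40*c^4*j^2 + 40*c^4*j - 39*c^3*j^3 - 39*c^3*j^2 - 2*c^2*j^4 - 2*c^2*j^3 + c*j^5 + c*j^4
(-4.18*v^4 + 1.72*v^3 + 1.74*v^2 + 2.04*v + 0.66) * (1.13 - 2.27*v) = 9.4886*v^5 - 8.6278*v^4 - 2.0062*v^3 - 2.6646*v^2 + 0.807*v + 0.7458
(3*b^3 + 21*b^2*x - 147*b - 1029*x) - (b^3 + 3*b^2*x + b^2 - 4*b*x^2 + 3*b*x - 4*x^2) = 2*b^3 + 18*b^2*x - b^2 + 4*b*x^2 - 3*b*x - 147*b + 4*x^2 - 1029*x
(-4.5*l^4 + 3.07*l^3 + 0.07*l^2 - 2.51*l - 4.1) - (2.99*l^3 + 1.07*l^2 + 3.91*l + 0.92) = -4.5*l^4 + 0.0799999999999996*l^3 - 1.0*l^2 - 6.42*l - 5.02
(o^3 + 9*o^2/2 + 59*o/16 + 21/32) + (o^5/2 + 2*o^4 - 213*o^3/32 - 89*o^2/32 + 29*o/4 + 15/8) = o^5/2 + 2*o^4 - 181*o^3/32 + 55*o^2/32 + 175*o/16 + 81/32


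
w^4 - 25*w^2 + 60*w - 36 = (w - 3)*(w - 2)*(w - 1)*(w + 6)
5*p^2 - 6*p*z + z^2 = (-5*p + z)*(-p + z)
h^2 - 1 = (h - 1)*(h + 1)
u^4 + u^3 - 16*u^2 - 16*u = u*(u - 4)*(u + 1)*(u + 4)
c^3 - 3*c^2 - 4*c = c*(c - 4)*(c + 1)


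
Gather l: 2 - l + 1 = 3 - l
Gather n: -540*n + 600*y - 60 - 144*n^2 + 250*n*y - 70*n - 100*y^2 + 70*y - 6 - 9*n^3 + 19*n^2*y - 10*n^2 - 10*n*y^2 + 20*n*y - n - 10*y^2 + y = -9*n^3 + n^2*(19*y - 154) + n*(-10*y^2 + 270*y - 611) - 110*y^2 + 671*y - 66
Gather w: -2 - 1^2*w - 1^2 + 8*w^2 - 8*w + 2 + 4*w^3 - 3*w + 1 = 4*w^3 + 8*w^2 - 12*w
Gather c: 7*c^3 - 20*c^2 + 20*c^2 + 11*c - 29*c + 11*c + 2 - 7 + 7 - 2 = 7*c^3 - 7*c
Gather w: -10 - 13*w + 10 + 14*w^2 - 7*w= 14*w^2 - 20*w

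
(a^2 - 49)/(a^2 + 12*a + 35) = (a - 7)/(a + 5)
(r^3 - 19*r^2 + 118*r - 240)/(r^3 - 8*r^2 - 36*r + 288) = (r - 5)/(r + 6)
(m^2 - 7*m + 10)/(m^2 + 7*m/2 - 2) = 2*(m^2 - 7*m + 10)/(2*m^2 + 7*m - 4)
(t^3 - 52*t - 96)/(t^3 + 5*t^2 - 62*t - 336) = (t + 2)/(t + 7)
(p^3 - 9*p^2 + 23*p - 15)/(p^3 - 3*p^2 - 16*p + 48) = (p^2 - 6*p + 5)/(p^2 - 16)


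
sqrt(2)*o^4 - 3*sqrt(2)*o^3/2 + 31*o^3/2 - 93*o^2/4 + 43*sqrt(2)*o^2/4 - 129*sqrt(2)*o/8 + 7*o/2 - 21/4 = (o - 3/2)*(o + sqrt(2)/2)*(o + 7*sqrt(2))*(sqrt(2)*o + 1/2)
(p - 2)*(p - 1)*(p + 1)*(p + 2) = p^4 - 5*p^2 + 4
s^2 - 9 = (s - 3)*(s + 3)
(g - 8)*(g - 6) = g^2 - 14*g + 48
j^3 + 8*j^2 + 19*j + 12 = (j + 1)*(j + 3)*(j + 4)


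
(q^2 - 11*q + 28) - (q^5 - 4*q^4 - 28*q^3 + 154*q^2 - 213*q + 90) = -q^5 + 4*q^4 + 28*q^3 - 153*q^2 + 202*q - 62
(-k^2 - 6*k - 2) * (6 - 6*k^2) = 6*k^4 + 36*k^3 + 6*k^2 - 36*k - 12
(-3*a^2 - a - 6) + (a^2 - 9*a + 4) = -2*a^2 - 10*a - 2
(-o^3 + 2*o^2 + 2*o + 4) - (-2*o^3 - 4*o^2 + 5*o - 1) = o^3 + 6*o^2 - 3*o + 5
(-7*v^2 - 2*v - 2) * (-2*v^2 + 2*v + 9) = 14*v^4 - 10*v^3 - 63*v^2 - 22*v - 18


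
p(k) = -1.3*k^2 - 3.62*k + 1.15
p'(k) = -2.6*k - 3.62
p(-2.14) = 2.94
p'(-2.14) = 1.94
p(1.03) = -3.96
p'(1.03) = -6.30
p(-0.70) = 3.05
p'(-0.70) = -1.80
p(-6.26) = -27.13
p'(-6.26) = 12.66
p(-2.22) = 2.78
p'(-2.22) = 2.15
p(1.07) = -4.21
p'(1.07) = -6.40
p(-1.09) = 3.55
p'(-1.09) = -0.79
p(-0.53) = 2.70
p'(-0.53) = -2.24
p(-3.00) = 0.31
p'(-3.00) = 4.18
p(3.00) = -21.41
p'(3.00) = -11.42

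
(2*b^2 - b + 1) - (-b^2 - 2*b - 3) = 3*b^2 + b + 4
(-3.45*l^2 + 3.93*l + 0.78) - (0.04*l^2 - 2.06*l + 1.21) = -3.49*l^2 + 5.99*l - 0.43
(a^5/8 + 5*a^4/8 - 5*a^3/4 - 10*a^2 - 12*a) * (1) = a^5/8 + 5*a^4/8 - 5*a^3/4 - 10*a^2 - 12*a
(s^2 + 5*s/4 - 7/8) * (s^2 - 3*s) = s^4 - 7*s^3/4 - 37*s^2/8 + 21*s/8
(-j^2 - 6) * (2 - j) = j^3 - 2*j^2 + 6*j - 12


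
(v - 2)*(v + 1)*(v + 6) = v^3 + 5*v^2 - 8*v - 12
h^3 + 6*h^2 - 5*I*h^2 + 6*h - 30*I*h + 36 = (h + 6)*(h - 6*I)*(h + I)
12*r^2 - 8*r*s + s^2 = (-6*r + s)*(-2*r + s)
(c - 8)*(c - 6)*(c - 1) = c^3 - 15*c^2 + 62*c - 48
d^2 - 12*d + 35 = (d - 7)*(d - 5)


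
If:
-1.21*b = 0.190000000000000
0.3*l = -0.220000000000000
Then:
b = -0.16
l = -0.73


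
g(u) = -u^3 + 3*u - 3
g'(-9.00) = -240.00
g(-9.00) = 699.00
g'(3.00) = -24.00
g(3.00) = -21.00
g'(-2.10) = -10.23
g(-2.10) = -0.04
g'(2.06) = -9.73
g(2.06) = -5.56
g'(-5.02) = -72.60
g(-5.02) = 108.45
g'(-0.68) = 1.61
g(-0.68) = -4.73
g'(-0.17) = 2.91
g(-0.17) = -3.51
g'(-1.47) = -3.48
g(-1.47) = -4.23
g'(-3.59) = -35.66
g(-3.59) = 32.50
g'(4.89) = -68.74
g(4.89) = -105.26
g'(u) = 3 - 3*u^2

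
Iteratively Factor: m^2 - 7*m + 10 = (m - 2)*(m - 5)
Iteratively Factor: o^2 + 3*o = (o)*(o + 3)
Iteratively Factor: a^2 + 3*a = (a)*(a + 3)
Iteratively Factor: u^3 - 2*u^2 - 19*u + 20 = (u + 4)*(u^2 - 6*u + 5) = (u - 5)*(u + 4)*(u - 1)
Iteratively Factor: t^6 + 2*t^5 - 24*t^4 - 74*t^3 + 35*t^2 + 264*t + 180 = (t + 3)*(t^5 - t^4 - 21*t^3 - 11*t^2 + 68*t + 60) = (t + 3)^2*(t^4 - 4*t^3 - 9*t^2 + 16*t + 20) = (t - 5)*(t + 3)^2*(t^3 + t^2 - 4*t - 4) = (t - 5)*(t + 2)*(t + 3)^2*(t^2 - t - 2) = (t - 5)*(t + 1)*(t + 2)*(t + 3)^2*(t - 2)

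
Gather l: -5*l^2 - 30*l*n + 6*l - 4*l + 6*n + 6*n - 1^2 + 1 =-5*l^2 + l*(2 - 30*n) + 12*n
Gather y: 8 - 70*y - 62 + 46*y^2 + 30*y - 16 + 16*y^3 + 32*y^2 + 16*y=16*y^3 + 78*y^2 - 24*y - 70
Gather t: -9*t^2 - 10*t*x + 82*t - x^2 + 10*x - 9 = -9*t^2 + t*(82 - 10*x) - x^2 + 10*x - 9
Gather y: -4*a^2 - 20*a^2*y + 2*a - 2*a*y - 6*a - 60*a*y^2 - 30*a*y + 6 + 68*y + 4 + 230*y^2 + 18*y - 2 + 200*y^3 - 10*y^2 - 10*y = -4*a^2 - 4*a + 200*y^3 + y^2*(220 - 60*a) + y*(-20*a^2 - 32*a + 76) + 8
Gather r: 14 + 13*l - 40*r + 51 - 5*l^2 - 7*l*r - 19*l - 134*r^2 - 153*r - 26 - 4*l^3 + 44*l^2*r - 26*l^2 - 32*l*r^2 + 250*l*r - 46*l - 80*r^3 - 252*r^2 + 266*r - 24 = -4*l^3 - 31*l^2 - 52*l - 80*r^3 + r^2*(-32*l - 386) + r*(44*l^2 + 243*l + 73) + 15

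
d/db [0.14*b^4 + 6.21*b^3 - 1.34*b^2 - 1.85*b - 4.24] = 0.56*b^3 + 18.63*b^2 - 2.68*b - 1.85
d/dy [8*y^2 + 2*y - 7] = 16*y + 2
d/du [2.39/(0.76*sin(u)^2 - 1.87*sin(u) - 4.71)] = (4.4693 - 3.6328*sin(u))*cos(u)/(-0.76*sin(u)^2 + 1.87*sin(u) + 4.71)^2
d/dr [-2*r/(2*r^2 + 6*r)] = (r + 3)^(-2)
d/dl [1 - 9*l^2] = -18*l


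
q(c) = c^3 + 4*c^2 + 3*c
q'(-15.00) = 558.00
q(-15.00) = -2520.00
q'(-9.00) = 174.00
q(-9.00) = -432.00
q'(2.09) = 32.82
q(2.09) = 32.87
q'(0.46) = 7.31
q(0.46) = 2.32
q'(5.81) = 150.75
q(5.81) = 348.58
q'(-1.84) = -1.56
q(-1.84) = 1.79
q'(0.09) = 3.74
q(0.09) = 0.30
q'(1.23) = 17.38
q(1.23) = 11.60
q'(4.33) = 93.89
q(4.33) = 169.17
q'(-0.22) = 1.39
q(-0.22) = -0.48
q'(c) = 3*c^2 + 8*c + 3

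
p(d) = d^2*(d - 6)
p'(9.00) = 135.00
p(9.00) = 243.00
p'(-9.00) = 351.00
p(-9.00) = -1215.00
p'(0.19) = -2.17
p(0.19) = -0.21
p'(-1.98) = 35.52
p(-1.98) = -31.28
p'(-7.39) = 252.52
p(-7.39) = -731.26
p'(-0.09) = 1.10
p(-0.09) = -0.05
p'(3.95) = -0.59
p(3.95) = -31.99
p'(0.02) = -0.24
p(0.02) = -0.00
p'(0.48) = -5.07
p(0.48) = -1.27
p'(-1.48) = 24.33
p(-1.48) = -16.38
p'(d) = d^2 + 2*d*(d - 6)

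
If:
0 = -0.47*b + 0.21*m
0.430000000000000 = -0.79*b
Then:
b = -0.54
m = -1.22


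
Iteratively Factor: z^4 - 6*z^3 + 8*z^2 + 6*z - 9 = (z - 3)*(z^3 - 3*z^2 - z + 3) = (z - 3)*(z - 1)*(z^2 - 2*z - 3) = (z - 3)^2*(z - 1)*(z + 1)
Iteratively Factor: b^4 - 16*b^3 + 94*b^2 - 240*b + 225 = (b - 3)*(b^3 - 13*b^2 + 55*b - 75) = (b - 5)*(b - 3)*(b^2 - 8*b + 15) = (b - 5)^2*(b - 3)*(b - 3)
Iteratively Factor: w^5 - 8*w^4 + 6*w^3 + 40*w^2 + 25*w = (w + 1)*(w^4 - 9*w^3 + 15*w^2 + 25*w) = (w + 1)^2*(w^3 - 10*w^2 + 25*w) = w*(w + 1)^2*(w^2 - 10*w + 25) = w*(w - 5)*(w + 1)^2*(w - 5)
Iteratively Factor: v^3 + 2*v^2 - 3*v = (v)*(v^2 + 2*v - 3) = v*(v - 1)*(v + 3)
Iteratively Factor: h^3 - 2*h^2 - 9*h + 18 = (h + 3)*(h^2 - 5*h + 6) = (h - 3)*(h + 3)*(h - 2)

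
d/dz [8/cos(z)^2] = 16*sin(z)/cos(z)^3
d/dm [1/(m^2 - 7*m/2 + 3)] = 2*(7 - 4*m)/(2*m^2 - 7*m + 6)^2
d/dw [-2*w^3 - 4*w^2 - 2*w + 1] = -6*w^2 - 8*w - 2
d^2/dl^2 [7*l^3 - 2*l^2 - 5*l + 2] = 42*l - 4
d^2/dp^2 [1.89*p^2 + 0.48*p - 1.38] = 3.78000000000000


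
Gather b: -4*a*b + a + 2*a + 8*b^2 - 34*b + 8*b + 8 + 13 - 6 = 3*a + 8*b^2 + b*(-4*a - 26) + 15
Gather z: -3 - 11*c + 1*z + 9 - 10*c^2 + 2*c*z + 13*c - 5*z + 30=-10*c^2 + 2*c + z*(2*c - 4) + 36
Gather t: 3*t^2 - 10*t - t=3*t^2 - 11*t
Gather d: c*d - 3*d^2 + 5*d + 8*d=-3*d^2 + d*(c + 13)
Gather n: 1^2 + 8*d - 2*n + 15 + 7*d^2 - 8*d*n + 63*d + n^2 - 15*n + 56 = 7*d^2 + 71*d + n^2 + n*(-8*d - 17) + 72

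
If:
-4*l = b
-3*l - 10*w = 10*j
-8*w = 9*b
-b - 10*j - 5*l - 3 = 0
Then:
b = -12/47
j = -72/235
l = 3/47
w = 27/94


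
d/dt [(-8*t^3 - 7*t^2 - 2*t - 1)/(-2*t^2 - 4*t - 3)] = 2*(8*t^4 + 32*t^3 + 48*t^2 + 19*t + 1)/(4*t^4 + 16*t^3 + 28*t^2 + 24*t + 9)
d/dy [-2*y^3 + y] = 1 - 6*y^2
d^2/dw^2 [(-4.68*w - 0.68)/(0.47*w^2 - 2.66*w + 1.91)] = (-(0.94*w - 2.66)*(1.88*w - 5.32)*(4.68*w + 0.68) + (13.1976*w - 24.2584)*(0.47*w^2 - 2.66*w + 1.91))/(0.47*w^2 - 2.66*w + 1.91)^3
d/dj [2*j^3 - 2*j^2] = 2*j*(3*j - 2)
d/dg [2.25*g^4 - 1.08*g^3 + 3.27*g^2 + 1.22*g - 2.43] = 9.0*g^3 - 3.24*g^2 + 6.54*g + 1.22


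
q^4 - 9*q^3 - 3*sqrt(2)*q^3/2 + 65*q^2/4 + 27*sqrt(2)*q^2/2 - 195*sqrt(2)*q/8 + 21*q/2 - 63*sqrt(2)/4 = (q - 6)*(q - 7/2)*(q + 1/2)*(q - 3*sqrt(2)/2)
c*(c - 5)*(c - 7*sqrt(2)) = c^3 - 7*sqrt(2)*c^2 - 5*c^2 + 35*sqrt(2)*c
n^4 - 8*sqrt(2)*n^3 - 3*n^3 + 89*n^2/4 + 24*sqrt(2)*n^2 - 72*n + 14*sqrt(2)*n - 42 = (n - 7/2)*(n + 1/2)*(n - 6*sqrt(2))*(n - 2*sqrt(2))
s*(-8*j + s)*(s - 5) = -8*j*s^2 + 40*j*s + s^3 - 5*s^2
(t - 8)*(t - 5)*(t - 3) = t^3 - 16*t^2 + 79*t - 120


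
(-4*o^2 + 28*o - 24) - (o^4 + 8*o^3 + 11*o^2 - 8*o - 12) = -o^4 - 8*o^3 - 15*o^2 + 36*o - 12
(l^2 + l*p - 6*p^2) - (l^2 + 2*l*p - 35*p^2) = -l*p + 29*p^2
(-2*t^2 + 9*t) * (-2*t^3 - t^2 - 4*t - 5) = 4*t^5 - 16*t^4 - t^3 - 26*t^2 - 45*t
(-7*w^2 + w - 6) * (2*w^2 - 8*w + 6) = -14*w^4 + 58*w^3 - 62*w^2 + 54*w - 36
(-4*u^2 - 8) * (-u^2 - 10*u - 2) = 4*u^4 + 40*u^3 + 16*u^2 + 80*u + 16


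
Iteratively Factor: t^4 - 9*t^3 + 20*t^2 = (t)*(t^3 - 9*t^2 + 20*t) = t*(t - 5)*(t^2 - 4*t) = t*(t - 5)*(t - 4)*(t)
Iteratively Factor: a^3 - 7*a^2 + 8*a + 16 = (a + 1)*(a^2 - 8*a + 16) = (a - 4)*(a + 1)*(a - 4)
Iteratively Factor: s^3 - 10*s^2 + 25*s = (s)*(s^2 - 10*s + 25) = s*(s - 5)*(s - 5)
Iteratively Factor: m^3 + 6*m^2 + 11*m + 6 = (m + 3)*(m^2 + 3*m + 2) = (m + 2)*(m + 3)*(m + 1)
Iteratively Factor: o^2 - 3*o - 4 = (o + 1)*(o - 4)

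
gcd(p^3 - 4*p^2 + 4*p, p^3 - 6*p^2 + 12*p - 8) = p^2 - 4*p + 4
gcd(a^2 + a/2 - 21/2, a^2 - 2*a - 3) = a - 3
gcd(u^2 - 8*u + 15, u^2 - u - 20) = u - 5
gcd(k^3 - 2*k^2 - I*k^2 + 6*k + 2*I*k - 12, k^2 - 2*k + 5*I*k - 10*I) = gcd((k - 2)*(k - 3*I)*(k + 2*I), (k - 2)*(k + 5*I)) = k - 2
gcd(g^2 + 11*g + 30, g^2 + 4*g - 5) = g + 5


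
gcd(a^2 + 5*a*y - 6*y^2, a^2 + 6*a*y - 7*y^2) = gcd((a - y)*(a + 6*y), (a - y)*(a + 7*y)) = -a + y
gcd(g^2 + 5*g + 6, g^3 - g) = 1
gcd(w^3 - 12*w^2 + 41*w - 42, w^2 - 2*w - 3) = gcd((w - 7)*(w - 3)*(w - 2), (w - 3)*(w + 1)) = w - 3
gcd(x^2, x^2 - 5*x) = x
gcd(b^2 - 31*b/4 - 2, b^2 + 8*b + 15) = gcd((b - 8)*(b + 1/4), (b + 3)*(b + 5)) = 1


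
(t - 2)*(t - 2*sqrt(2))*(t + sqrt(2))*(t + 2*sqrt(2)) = t^4 - 2*t^3 + sqrt(2)*t^3 - 8*t^2 - 2*sqrt(2)*t^2 - 8*sqrt(2)*t + 16*t + 16*sqrt(2)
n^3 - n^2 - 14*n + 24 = (n - 3)*(n - 2)*(n + 4)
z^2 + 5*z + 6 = (z + 2)*(z + 3)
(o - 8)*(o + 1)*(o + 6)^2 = o^4 + 5*o^3 - 56*o^2 - 348*o - 288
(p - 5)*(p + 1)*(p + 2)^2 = p^4 - 17*p^2 - 36*p - 20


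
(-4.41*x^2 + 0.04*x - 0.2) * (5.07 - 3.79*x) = 16.7139*x^3 - 22.5103*x^2 + 0.9608*x - 1.014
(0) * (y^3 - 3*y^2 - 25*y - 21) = 0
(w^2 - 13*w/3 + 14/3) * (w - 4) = w^3 - 25*w^2/3 + 22*w - 56/3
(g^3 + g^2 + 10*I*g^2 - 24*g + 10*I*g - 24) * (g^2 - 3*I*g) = g^5 + g^4 + 7*I*g^4 + 6*g^3 + 7*I*g^3 + 6*g^2 + 72*I*g^2 + 72*I*g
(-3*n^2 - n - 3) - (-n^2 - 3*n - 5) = -2*n^2 + 2*n + 2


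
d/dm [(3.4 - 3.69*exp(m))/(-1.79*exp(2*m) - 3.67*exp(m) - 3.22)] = (-6.6051*exp(2*m) + 12.172*exp(m) + 24.3598)*exp(m)/(3.2041*exp(4*m) + 13.1386*exp(3*m) + 24.9965*exp(2*m) + 23.6348*exp(m) + 10.3684)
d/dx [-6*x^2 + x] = 1 - 12*x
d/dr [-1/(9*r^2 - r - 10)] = (18*r - 1)/(-9*r^2 + r + 10)^2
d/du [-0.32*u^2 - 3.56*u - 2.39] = -0.64*u - 3.56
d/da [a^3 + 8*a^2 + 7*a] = 3*a^2 + 16*a + 7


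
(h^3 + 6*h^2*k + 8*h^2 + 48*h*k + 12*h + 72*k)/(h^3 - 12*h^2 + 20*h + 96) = (h^2 + 6*h*k + 6*h + 36*k)/(h^2 - 14*h + 48)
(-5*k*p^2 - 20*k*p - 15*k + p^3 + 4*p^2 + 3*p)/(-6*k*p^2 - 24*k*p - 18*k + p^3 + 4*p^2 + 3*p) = (-5*k + p)/(-6*k + p)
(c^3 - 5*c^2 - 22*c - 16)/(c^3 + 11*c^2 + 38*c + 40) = (c^2 - 7*c - 8)/(c^2 + 9*c + 20)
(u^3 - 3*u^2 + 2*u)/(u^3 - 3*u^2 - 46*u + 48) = u*(u - 2)/(u^2 - 2*u - 48)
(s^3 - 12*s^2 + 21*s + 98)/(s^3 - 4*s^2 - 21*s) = (s^2 - 5*s - 14)/(s*(s + 3))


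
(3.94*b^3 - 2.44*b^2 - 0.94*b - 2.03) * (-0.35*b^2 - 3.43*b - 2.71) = -1.379*b^5 - 12.6602*b^4 - 1.9792*b^3 + 10.5471*b^2 + 9.5103*b + 5.5013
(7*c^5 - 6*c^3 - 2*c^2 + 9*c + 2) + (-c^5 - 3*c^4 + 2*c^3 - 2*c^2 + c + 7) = 6*c^5 - 3*c^4 - 4*c^3 - 4*c^2 + 10*c + 9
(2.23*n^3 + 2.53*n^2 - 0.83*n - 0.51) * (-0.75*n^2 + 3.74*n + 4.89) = -1.6725*n^5 + 6.4427*n^4 + 20.9894*n^3 + 9.65*n^2 - 5.9661*n - 2.4939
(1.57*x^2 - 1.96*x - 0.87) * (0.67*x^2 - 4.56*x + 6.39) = 1.0519*x^4 - 8.4724*x^3 + 18.387*x^2 - 8.5572*x - 5.5593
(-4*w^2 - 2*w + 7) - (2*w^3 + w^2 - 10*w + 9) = -2*w^3 - 5*w^2 + 8*w - 2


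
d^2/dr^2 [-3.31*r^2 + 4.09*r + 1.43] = -6.62000000000000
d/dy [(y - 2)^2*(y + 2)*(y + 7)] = 4*y^3 + 15*y^2 - 36*y - 20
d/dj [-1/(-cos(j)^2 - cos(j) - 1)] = (2*cos(j) + 1)*sin(j)/(cos(j)^2 + cos(j) + 1)^2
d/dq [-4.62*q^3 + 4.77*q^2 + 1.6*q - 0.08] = -13.86*q^2 + 9.54*q + 1.6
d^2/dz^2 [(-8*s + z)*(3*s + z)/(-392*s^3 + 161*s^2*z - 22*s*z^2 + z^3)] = 2*(23*s + z)/(2401*s^4 - 1372*s^3*z + 294*s^2*z^2 - 28*s*z^3 + z^4)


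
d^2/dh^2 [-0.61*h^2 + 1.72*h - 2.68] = -1.22000000000000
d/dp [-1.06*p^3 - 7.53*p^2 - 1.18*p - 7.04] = -3.18*p^2 - 15.06*p - 1.18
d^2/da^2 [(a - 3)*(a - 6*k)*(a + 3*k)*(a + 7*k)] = 12*a^2 + 24*a*k - 18*a - 78*k^2 - 24*k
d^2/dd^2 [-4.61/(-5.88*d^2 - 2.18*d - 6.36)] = (-318.775968*d^2 - 118.185648*d + 4.61*(11.76*d + 2.18)*(23.52*d + 4.36) - 344.798496)/(5.88*d^2 + 2.18*d + 6.36)^3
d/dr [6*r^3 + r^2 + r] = 18*r^2 + 2*r + 1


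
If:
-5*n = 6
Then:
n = -6/5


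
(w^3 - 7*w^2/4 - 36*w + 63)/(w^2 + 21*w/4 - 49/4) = (w^2 - 36)/(w + 7)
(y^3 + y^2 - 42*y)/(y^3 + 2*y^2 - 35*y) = (y - 6)/(y - 5)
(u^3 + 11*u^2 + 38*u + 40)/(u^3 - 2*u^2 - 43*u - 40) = (u^2 + 6*u + 8)/(u^2 - 7*u - 8)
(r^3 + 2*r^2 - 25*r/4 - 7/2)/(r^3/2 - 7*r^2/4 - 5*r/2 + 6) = (4*r^3 + 8*r^2 - 25*r - 14)/(2*r^3 - 7*r^2 - 10*r + 24)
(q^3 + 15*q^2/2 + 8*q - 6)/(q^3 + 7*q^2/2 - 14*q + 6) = (q + 2)/(q - 2)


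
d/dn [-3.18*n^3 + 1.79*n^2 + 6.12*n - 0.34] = -9.54*n^2 + 3.58*n + 6.12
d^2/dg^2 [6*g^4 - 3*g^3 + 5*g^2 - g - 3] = 72*g^2 - 18*g + 10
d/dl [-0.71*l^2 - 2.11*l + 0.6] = -1.42*l - 2.11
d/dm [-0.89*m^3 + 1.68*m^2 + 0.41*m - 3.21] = -2.67*m^2 + 3.36*m + 0.41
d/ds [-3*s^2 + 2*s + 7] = 2 - 6*s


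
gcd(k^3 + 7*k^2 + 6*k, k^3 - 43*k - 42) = k^2 + 7*k + 6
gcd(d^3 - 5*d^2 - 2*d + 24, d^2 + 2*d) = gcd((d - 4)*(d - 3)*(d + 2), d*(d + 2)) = d + 2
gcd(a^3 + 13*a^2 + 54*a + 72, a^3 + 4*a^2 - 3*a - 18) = a + 3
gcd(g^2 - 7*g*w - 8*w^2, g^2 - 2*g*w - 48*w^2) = -g + 8*w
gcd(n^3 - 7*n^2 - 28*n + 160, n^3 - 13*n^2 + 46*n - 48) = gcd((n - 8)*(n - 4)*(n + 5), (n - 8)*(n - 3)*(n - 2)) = n - 8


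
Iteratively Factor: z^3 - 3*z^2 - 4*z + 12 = (z - 3)*(z^2 - 4) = (z - 3)*(z + 2)*(z - 2)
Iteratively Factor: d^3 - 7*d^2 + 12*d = (d - 3)*(d^2 - 4*d) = d*(d - 3)*(d - 4)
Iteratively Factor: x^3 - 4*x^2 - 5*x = (x - 5)*(x^2 + x) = x*(x - 5)*(x + 1)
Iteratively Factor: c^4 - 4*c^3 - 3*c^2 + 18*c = (c)*(c^3 - 4*c^2 - 3*c + 18) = c*(c - 3)*(c^2 - c - 6) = c*(c - 3)*(c + 2)*(c - 3)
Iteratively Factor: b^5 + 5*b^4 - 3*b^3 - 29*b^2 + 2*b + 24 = (b + 3)*(b^4 + 2*b^3 - 9*b^2 - 2*b + 8) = (b + 3)*(b + 4)*(b^3 - 2*b^2 - b + 2) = (b - 1)*(b + 3)*(b + 4)*(b^2 - b - 2) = (b - 1)*(b + 1)*(b + 3)*(b + 4)*(b - 2)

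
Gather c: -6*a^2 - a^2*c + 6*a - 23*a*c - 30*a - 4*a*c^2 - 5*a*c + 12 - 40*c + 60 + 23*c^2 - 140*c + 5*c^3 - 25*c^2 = -6*a^2 - 24*a + 5*c^3 + c^2*(-4*a - 2) + c*(-a^2 - 28*a - 180) + 72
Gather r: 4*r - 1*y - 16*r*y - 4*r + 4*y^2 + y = -16*r*y + 4*y^2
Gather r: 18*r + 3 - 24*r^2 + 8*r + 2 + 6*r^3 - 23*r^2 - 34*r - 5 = 6*r^3 - 47*r^2 - 8*r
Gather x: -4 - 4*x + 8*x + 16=4*x + 12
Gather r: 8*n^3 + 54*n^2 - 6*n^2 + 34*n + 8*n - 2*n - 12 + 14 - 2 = 8*n^3 + 48*n^2 + 40*n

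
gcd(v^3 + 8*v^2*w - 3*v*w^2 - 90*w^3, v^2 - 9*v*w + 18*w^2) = v - 3*w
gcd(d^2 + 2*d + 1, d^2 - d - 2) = d + 1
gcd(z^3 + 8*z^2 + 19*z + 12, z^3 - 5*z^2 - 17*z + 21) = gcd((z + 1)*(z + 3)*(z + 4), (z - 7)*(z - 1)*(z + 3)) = z + 3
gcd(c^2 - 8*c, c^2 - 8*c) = c^2 - 8*c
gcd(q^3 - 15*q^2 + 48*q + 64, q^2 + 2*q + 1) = q + 1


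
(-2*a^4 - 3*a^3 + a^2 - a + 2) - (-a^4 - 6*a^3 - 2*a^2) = -a^4 + 3*a^3 + 3*a^2 - a + 2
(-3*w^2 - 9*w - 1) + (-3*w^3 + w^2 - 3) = -3*w^3 - 2*w^2 - 9*w - 4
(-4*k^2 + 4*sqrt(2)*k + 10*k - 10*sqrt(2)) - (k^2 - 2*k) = -5*k^2 + 4*sqrt(2)*k + 12*k - 10*sqrt(2)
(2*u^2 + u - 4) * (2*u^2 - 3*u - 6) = 4*u^4 - 4*u^3 - 23*u^2 + 6*u + 24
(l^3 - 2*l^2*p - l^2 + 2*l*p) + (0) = l^3 - 2*l^2*p - l^2 + 2*l*p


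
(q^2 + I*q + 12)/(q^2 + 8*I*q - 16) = (q - 3*I)/(q + 4*I)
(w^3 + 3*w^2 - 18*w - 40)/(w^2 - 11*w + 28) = (w^2 + 7*w + 10)/(w - 7)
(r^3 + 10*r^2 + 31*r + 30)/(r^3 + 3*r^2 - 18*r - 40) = (r + 3)/(r - 4)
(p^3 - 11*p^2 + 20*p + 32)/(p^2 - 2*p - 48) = (p^2 - 3*p - 4)/(p + 6)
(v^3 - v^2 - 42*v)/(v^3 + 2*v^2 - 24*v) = (v - 7)/(v - 4)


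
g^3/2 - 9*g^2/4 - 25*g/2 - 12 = (g/2 + 1)*(g - 8)*(g + 3/2)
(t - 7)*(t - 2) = t^2 - 9*t + 14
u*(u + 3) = u^2 + 3*u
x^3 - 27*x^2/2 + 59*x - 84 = (x - 6)*(x - 4)*(x - 7/2)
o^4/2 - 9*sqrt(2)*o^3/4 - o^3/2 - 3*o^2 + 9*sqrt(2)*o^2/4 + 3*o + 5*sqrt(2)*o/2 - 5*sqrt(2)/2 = (o/2 + sqrt(2)/2)*(o - 1)*(o - 5*sqrt(2))*(o - sqrt(2)/2)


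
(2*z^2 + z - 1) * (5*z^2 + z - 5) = 10*z^4 + 7*z^3 - 14*z^2 - 6*z + 5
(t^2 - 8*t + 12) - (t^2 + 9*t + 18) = -17*t - 6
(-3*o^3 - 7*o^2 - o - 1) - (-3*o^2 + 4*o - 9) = -3*o^3 - 4*o^2 - 5*o + 8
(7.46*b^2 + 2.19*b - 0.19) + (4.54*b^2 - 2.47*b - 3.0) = 12.0*b^2 - 0.28*b - 3.19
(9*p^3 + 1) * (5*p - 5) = 45*p^4 - 45*p^3 + 5*p - 5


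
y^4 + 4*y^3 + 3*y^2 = y^2*(y + 1)*(y + 3)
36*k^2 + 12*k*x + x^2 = (6*k + x)^2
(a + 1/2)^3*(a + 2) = a^4 + 7*a^3/2 + 15*a^2/4 + 13*a/8 + 1/4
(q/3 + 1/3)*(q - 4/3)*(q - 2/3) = q^3/3 - q^2/3 - 10*q/27 + 8/27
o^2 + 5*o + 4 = (o + 1)*(o + 4)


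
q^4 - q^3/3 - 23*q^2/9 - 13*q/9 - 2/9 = (q - 2)*(q + 1/3)^2*(q + 1)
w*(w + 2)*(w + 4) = w^3 + 6*w^2 + 8*w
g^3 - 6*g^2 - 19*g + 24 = (g - 8)*(g - 1)*(g + 3)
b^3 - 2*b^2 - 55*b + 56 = (b - 8)*(b - 1)*(b + 7)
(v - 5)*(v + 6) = v^2 + v - 30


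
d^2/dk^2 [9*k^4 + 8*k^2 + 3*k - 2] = 108*k^2 + 16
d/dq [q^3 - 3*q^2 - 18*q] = 3*q^2 - 6*q - 18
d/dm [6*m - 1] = 6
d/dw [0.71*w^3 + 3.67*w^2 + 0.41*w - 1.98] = 2.13*w^2 + 7.34*w + 0.41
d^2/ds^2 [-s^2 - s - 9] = -2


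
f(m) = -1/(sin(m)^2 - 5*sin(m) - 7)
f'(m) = -(-2*sin(m)*cos(m) + 5*cos(m))/(sin(m)^2 - 5*sin(m) - 7)^2 = (2*sin(m) - 5)*cos(m)/(5*sin(m) + cos(m)^2 + 6)^2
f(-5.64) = 0.10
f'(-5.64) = -0.03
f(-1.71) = 0.94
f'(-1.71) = 0.85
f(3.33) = 0.17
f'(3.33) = 0.15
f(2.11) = 0.09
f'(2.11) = 0.02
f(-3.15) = 0.14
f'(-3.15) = 0.10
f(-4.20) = 0.09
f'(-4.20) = 0.01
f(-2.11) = 0.51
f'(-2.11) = 0.89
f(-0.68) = 0.29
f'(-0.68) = -0.41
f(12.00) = 0.25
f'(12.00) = -0.32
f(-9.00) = 0.21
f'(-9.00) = 0.23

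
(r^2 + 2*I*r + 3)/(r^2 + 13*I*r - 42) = (r^2 + 2*I*r + 3)/(r^2 + 13*I*r - 42)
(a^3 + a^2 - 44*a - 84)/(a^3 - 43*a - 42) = (a + 2)/(a + 1)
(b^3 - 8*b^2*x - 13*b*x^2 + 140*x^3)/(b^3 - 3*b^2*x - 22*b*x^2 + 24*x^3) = (b^2 - 12*b*x + 35*x^2)/(b^2 - 7*b*x + 6*x^2)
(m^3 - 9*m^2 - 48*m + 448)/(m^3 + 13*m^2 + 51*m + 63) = (m^2 - 16*m + 64)/(m^2 + 6*m + 9)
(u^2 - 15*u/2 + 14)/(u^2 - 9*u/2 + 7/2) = (u - 4)/(u - 1)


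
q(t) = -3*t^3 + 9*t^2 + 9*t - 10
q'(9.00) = -558.00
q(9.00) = -1387.00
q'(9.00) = -558.00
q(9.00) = -1387.00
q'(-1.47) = -36.91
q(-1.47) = 5.75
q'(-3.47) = -161.83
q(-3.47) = 192.48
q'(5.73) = -183.36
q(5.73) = -227.33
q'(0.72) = 17.29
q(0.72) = 0.03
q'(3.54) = -40.06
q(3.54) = 1.56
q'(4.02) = -64.08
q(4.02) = -23.27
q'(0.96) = 17.99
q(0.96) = 4.28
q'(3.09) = -21.31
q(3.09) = 15.23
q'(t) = -9*t^2 + 18*t + 9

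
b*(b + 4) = b^2 + 4*b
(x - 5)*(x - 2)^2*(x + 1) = x^4 - 8*x^3 + 15*x^2 + 4*x - 20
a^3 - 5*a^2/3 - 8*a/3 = a*(a - 8/3)*(a + 1)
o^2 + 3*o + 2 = (o + 1)*(o + 2)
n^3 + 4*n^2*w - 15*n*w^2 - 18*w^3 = (n - 3*w)*(n + w)*(n + 6*w)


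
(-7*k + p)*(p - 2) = -7*k*p + 14*k + p^2 - 2*p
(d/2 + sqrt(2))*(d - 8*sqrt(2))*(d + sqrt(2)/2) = d^3/2 - 11*sqrt(2)*d^2/4 - 19*d - 8*sqrt(2)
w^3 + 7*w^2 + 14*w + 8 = (w + 1)*(w + 2)*(w + 4)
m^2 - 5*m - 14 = (m - 7)*(m + 2)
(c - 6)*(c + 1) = c^2 - 5*c - 6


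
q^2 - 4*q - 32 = (q - 8)*(q + 4)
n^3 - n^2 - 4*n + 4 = (n - 2)*(n - 1)*(n + 2)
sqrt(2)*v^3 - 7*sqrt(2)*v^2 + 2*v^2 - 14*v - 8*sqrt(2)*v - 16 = (v - 8)*(v + sqrt(2))*(sqrt(2)*v + sqrt(2))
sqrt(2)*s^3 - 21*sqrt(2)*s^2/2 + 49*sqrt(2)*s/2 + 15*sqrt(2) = (s - 6)*(s - 5)*(sqrt(2)*s + sqrt(2)/2)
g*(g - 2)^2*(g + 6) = g^4 + 2*g^3 - 20*g^2 + 24*g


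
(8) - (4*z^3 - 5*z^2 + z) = -4*z^3 + 5*z^2 - z + 8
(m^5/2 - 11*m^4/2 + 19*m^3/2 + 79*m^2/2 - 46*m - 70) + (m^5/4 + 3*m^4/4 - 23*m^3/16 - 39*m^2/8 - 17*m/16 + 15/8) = 3*m^5/4 - 19*m^4/4 + 129*m^3/16 + 277*m^2/8 - 753*m/16 - 545/8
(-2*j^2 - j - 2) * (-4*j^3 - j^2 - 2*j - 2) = 8*j^5 + 6*j^4 + 13*j^3 + 8*j^2 + 6*j + 4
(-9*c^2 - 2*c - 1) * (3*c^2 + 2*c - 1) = -27*c^4 - 24*c^3 + 2*c^2 + 1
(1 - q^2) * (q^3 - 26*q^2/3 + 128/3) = -q^5 + 26*q^4/3 + q^3 - 154*q^2/3 + 128/3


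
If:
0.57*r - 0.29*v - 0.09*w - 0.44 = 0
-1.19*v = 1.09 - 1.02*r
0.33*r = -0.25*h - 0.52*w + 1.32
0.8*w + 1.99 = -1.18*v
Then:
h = 7.86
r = 0.17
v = -0.77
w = -1.35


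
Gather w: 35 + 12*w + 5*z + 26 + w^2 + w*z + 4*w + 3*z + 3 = w^2 + w*(z + 16) + 8*z + 64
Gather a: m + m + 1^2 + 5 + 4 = 2*m + 10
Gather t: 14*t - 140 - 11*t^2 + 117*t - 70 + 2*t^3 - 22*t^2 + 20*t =2*t^3 - 33*t^2 + 151*t - 210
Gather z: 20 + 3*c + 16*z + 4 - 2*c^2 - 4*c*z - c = -2*c^2 + 2*c + z*(16 - 4*c) + 24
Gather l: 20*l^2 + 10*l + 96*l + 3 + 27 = 20*l^2 + 106*l + 30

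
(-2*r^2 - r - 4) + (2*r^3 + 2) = 2*r^3 - 2*r^2 - r - 2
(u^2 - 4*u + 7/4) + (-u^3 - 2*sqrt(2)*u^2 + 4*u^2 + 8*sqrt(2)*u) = -u^3 - 2*sqrt(2)*u^2 + 5*u^2 - 4*u + 8*sqrt(2)*u + 7/4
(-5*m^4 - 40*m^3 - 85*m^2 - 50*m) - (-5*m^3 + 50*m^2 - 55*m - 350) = -5*m^4 - 35*m^3 - 135*m^2 + 5*m + 350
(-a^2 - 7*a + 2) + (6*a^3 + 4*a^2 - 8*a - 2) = 6*a^3 + 3*a^2 - 15*a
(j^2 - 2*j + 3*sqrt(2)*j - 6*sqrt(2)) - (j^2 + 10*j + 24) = -12*j + 3*sqrt(2)*j - 24 - 6*sqrt(2)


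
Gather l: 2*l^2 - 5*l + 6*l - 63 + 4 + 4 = 2*l^2 + l - 55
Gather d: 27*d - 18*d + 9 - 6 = 9*d + 3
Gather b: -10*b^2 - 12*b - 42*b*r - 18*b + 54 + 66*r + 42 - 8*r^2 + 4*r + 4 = -10*b^2 + b*(-42*r - 30) - 8*r^2 + 70*r + 100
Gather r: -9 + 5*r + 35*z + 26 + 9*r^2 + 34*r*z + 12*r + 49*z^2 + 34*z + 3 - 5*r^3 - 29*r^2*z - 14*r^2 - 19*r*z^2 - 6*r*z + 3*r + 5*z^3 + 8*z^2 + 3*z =-5*r^3 + r^2*(-29*z - 5) + r*(-19*z^2 + 28*z + 20) + 5*z^3 + 57*z^2 + 72*z + 20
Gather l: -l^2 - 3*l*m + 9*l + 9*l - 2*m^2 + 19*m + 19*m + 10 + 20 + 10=-l^2 + l*(18 - 3*m) - 2*m^2 + 38*m + 40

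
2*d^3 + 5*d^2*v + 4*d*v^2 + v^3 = (d + v)^2*(2*d + v)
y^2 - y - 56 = (y - 8)*(y + 7)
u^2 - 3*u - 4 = (u - 4)*(u + 1)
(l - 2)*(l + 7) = l^2 + 5*l - 14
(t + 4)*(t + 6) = t^2 + 10*t + 24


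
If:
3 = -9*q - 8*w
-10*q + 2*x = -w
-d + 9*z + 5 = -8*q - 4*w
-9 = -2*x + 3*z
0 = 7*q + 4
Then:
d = -2433/56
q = -4/7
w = 15/56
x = -335/112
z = -839/168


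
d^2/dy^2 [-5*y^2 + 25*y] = -10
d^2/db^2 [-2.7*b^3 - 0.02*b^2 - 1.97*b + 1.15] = -16.2*b - 0.04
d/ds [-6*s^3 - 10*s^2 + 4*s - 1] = -18*s^2 - 20*s + 4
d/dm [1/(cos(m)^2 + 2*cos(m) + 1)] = 2*sin(m)/(cos(m) + 1)^3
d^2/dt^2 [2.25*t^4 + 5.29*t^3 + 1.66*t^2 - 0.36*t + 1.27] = 27.0*t^2 + 31.74*t + 3.32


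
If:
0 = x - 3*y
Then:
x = 3*y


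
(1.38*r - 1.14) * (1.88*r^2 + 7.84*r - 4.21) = 2.5944*r^3 + 8.676*r^2 - 14.7474*r + 4.7994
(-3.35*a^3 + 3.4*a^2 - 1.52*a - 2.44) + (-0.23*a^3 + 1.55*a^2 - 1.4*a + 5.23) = -3.58*a^3 + 4.95*a^2 - 2.92*a + 2.79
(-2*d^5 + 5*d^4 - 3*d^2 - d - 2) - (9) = -2*d^5 + 5*d^4 - 3*d^2 - d - 11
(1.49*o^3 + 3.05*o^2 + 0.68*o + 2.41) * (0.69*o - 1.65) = 1.0281*o^4 - 0.354*o^3 - 4.5633*o^2 + 0.5409*o - 3.9765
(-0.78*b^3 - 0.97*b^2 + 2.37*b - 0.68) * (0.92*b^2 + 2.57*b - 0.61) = -0.7176*b^5 - 2.897*b^4 + 0.1633*b^3 + 6.057*b^2 - 3.1933*b + 0.4148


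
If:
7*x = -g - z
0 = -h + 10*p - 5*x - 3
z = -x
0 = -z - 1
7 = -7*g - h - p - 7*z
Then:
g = -6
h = 412/11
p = 50/11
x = 1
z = -1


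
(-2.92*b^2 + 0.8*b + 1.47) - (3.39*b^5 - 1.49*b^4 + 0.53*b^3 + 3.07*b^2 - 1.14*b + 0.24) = -3.39*b^5 + 1.49*b^4 - 0.53*b^3 - 5.99*b^2 + 1.94*b + 1.23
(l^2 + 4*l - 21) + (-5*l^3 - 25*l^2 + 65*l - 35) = -5*l^3 - 24*l^2 + 69*l - 56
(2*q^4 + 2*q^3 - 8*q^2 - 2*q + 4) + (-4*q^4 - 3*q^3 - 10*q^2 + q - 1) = -2*q^4 - q^3 - 18*q^2 - q + 3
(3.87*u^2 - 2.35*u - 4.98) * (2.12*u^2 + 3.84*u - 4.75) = 8.2044*u^4 + 9.8788*u^3 - 37.9641*u^2 - 7.9607*u + 23.655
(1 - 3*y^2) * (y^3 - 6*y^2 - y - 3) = -3*y^5 + 18*y^4 + 4*y^3 + 3*y^2 - y - 3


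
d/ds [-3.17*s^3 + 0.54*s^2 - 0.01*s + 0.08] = -9.51*s^2 + 1.08*s - 0.01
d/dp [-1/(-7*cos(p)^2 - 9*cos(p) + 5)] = (14*cos(p) + 9)*sin(p)/(7*cos(p)^2 + 9*cos(p) - 5)^2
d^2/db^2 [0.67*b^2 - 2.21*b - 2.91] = 1.34000000000000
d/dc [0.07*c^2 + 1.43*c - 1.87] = 0.14*c + 1.43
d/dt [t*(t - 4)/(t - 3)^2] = 2*(6 - t)/(t^3 - 9*t^2 + 27*t - 27)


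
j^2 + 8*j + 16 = (j + 4)^2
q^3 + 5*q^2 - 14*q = q*(q - 2)*(q + 7)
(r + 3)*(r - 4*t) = r^2 - 4*r*t + 3*r - 12*t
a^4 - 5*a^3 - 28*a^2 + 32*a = a*(a - 8)*(a - 1)*(a + 4)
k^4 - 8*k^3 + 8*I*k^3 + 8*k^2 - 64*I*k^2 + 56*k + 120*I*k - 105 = (k - 5)*(k - 3)*(k + I)*(k + 7*I)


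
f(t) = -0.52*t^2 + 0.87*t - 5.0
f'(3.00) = -2.25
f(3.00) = -7.07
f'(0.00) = 0.87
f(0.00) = -5.00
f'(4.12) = -3.41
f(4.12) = -10.24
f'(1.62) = -0.81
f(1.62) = -4.96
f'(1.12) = -0.29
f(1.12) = -4.68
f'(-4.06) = 5.09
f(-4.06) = -17.10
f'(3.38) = -2.65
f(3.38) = -8.00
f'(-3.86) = 4.88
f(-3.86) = -16.11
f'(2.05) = -1.26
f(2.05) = -5.40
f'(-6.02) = 7.13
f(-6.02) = -29.08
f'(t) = 0.87 - 1.04*t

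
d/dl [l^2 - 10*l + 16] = 2*l - 10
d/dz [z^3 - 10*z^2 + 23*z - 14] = 3*z^2 - 20*z + 23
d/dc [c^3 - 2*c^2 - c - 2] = 3*c^2 - 4*c - 1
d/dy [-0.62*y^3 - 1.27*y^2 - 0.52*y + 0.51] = -1.86*y^2 - 2.54*y - 0.52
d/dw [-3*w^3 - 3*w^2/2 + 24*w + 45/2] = -9*w^2 - 3*w + 24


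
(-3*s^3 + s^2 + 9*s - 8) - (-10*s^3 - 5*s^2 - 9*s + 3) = 7*s^3 + 6*s^2 + 18*s - 11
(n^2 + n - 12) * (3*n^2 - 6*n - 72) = 3*n^4 - 3*n^3 - 114*n^2 + 864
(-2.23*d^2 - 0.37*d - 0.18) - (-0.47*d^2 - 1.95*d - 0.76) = -1.76*d^2 + 1.58*d + 0.58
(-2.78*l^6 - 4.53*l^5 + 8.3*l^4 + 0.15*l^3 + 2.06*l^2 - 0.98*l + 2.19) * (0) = 0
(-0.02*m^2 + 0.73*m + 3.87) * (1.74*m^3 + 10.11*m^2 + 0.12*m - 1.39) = -0.0348*m^5 + 1.068*m^4 + 14.1117*m^3 + 39.2411*m^2 - 0.5503*m - 5.3793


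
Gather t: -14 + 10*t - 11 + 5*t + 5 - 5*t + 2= 10*t - 18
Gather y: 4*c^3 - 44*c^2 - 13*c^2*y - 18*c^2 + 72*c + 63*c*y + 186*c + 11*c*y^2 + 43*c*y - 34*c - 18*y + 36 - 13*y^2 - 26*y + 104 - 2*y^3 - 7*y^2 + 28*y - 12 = 4*c^3 - 62*c^2 + 224*c - 2*y^3 + y^2*(11*c - 20) + y*(-13*c^2 + 106*c - 16) + 128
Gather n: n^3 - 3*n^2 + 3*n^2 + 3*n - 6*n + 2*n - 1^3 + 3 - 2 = n^3 - n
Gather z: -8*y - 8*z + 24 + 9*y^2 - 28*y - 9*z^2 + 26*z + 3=9*y^2 - 36*y - 9*z^2 + 18*z + 27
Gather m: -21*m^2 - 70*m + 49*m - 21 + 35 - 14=-21*m^2 - 21*m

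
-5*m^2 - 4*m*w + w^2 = (-5*m + w)*(m + w)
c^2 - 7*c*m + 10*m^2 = (c - 5*m)*(c - 2*m)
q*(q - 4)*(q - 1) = q^3 - 5*q^2 + 4*q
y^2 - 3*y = y*(y - 3)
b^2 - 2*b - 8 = (b - 4)*(b + 2)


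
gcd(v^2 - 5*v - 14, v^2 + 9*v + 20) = 1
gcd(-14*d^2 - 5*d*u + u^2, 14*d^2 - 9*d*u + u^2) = -7*d + u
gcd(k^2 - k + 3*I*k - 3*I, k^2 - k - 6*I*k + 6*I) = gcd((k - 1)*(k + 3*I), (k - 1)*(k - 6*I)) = k - 1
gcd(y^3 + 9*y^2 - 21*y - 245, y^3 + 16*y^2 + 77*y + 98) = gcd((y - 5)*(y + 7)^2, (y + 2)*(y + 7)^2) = y^2 + 14*y + 49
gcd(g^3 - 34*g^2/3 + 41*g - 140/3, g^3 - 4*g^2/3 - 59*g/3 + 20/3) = g - 5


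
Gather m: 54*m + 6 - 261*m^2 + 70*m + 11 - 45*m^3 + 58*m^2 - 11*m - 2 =-45*m^3 - 203*m^2 + 113*m + 15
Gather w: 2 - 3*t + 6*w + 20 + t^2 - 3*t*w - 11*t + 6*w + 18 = t^2 - 14*t + w*(12 - 3*t) + 40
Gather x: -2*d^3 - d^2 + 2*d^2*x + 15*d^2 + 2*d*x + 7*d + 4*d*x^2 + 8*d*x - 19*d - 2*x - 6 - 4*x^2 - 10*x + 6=-2*d^3 + 14*d^2 - 12*d + x^2*(4*d - 4) + x*(2*d^2 + 10*d - 12)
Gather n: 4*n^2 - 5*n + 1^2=4*n^2 - 5*n + 1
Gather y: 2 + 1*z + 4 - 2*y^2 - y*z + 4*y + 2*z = -2*y^2 + y*(4 - z) + 3*z + 6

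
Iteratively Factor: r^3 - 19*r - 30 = (r + 2)*(r^2 - 2*r - 15) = (r - 5)*(r + 2)*(r + 3)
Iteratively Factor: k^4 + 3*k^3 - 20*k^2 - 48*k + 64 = (k - 4)*(k^3 + 7*k^2 + 8*k - 16) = (k - 4)*(k + 4)*(k^2 + 3*k - 4) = (k - 4)*(k + 4)^2*(k - 1)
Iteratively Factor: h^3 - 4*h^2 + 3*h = (h)*(h^2 - 4*h + 3) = h*(h - 3)*(h - 1)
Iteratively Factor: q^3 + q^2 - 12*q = (q + 4)*(q^2 - 3*q) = q*(q + 4)*(q - 3)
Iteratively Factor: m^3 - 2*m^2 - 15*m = (m + 3)*(m^2 - 5*m) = m*(m + 3)*(m - 5)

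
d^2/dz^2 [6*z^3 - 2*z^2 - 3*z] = 36*z - 4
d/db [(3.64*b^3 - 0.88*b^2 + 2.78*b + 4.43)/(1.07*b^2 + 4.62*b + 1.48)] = (3.8948*b^4 + 33.6336*b^3 + 9.1214*b^2 - 12.085*b - 16.3522)/(1.1449*b^4 + 9.8868*b^3 + 24.5116*b^2 + 13.6752*b + 2.1904)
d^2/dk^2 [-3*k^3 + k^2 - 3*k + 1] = 2 - 18*k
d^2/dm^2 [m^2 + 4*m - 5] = 2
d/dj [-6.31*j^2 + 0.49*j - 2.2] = 0.49 - 12.62*j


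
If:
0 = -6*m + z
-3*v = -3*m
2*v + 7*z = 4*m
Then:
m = 0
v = 0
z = 0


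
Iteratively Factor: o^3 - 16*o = (o)*(o^2 - 16) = o*(o - 4)*(o + 4)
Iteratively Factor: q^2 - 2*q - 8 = (q - 4)*(q + 2)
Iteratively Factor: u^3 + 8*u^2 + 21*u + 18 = (u + 2)*(u^2 + 6*u + 9) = (u + 2)*(u + 3)*(u + 3)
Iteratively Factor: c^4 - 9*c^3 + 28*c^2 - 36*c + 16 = (c - 4)*(c^3 - 5*c^2 + 8*c - 4) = (c - 4)*(c - 1)*(c^2 - 4*c + 4) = (c - 4)*(c - 2)*(c - 1)*(c - 2)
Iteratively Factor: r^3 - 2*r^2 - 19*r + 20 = (r + 4)*(r^2 - 6*r + 5) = (r - 1)*(r + 4)*(r - 5)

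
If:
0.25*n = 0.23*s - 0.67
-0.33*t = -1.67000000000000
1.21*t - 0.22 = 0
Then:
No Solution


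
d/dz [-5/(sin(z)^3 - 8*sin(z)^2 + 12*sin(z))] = 5*(3*cos(z) - 16/tan(z) + 12*cos(z)/sin(z)^2)/((sin(z) - 6)^2*(sin(z) - 2)^2)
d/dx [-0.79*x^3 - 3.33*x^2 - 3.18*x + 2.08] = -2.37*x^2 - 6.66*x - 3.18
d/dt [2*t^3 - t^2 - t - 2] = 6*t^2 - 2*t - 1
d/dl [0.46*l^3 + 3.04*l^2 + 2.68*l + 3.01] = 1.38*l^2 + 6.08*l + 2.68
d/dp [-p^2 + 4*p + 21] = 4 - 2*p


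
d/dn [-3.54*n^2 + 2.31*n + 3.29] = 2.31 - 7.08*n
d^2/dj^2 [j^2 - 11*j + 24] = 2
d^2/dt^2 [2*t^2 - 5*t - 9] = 4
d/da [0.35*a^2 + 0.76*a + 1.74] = 0.7*a + 0.76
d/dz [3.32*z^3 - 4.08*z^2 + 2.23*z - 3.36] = 9.96*z^2 - 8.16*z + 2.23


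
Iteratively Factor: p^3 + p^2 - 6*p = (p + 3)*(p^2 - 2*p) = (p - 2)*(p + 3)*(p)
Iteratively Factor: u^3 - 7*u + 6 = (u + 3)*(u^2 - 3*u + 2) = (u - 1)*(u + 3)*(u - 2)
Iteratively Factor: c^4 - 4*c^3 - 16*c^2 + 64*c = (c)*(c^3 - 4*c^2 - 16*c + 64) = c*(c - 4)*(c^2 - 16) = c*(c - 4)^2*(c + 4)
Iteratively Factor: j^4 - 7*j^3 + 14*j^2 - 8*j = (j - 2)*(j^3 - 5*j^2 + 4*j) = j*(j - 2)*(j^2 - 5*j + 4) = j*(j - 4)*(j - 2)*(j - 1)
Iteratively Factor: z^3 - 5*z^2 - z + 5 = (z + 1)*(z^2 - 6*z + 5) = (z - 5)*(z + 1)*(z - 1)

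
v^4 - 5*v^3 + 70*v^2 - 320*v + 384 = (v - 3)*(v - 2)*(v - 8*I)*(v + 8*I)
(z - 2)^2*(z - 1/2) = z^3 - 9*z^2/2 + 6*z - 2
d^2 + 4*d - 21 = (d - 3)*(d + 7)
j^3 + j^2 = j^2*(j + 1)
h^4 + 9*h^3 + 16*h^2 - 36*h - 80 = (h - 2)*(h + 2)*(h + 4)*(h + 5)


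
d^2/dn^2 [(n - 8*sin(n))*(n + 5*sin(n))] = 3*n*sin(n) + 160*sin(n)^2 - 6*cos(n) - 78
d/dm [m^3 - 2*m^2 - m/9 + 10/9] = 3*m^2 - 4*m - 1/9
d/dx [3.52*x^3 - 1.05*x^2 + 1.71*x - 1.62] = 10.56*x^2 - 2.1*x + 1.71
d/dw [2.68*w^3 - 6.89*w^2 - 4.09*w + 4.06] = 8.04*w^2 - 13.78*w - 4.09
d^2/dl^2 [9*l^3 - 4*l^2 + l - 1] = 54*l - 8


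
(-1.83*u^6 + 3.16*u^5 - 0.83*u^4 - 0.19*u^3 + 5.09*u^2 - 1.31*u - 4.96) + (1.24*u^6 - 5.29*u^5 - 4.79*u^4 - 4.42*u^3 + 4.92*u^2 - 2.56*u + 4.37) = -0.59*u^6 - 2.13*u^5 - 5.62*u^4 - 4.61*u^3 + 10.01*u^2 - 3.87*u - 0.59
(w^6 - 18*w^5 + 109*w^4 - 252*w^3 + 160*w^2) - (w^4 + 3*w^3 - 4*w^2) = w^6 - 18*w^5 + 108*w^4 - 255*w^3 + 164*w^2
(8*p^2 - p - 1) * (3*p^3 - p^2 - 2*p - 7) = 24*p^5 - 11*p^4 - 18*p^3 - 53*p^2 + 9*p + 7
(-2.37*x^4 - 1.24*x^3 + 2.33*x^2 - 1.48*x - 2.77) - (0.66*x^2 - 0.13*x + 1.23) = -2.37*x^4 - 1.24*x^3 + 1.67*x^2 - 1.35*x - 4.0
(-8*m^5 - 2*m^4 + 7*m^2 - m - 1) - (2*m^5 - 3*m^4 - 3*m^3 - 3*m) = -10*m^5 + m^4 + 3*m^3 + 7*m^2 + 2*m - 1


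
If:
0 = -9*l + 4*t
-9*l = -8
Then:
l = 8/9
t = 2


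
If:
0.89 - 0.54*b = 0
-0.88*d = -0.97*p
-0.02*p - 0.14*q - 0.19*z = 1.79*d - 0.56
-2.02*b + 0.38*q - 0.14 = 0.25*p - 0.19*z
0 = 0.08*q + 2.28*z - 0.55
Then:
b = 1.65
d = -0.38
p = -0.34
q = 8.94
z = -0.07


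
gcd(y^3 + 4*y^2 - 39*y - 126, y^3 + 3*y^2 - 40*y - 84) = y^2 + y - 42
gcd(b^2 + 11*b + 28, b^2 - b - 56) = b + 7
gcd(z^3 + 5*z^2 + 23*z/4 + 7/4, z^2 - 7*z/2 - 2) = z + 1/2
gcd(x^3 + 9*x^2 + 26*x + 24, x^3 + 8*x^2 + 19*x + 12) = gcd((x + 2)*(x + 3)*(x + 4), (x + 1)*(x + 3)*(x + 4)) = x^2 + 7*x + 12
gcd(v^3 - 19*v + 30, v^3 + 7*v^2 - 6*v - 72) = v - 3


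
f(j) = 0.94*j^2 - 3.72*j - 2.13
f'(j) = 1.88*j - 3.72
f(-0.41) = -0.45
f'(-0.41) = -4.49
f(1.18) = -5.21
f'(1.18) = -1.50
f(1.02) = -4.95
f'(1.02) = -1.80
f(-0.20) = -1.35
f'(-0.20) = -4.10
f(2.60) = -5.45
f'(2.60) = 1.17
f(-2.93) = 16.84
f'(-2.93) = -9.23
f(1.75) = -5.76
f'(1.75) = -0.43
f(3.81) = -2.66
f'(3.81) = 3.44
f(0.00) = -2.13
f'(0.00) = -3.72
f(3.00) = -4.83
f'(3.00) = 1.92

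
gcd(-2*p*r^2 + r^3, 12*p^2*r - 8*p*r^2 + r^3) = 2*p*r - r^2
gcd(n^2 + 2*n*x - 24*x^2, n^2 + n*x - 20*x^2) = -n + 4*x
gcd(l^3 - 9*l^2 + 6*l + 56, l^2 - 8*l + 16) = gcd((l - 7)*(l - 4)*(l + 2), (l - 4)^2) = l - 4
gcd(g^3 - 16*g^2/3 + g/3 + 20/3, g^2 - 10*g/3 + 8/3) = g - 4/3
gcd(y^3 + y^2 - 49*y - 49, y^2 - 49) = y^2 - 49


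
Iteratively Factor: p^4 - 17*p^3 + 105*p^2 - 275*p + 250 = (p - 5)*(p^3 - 12*p^2 + 45*p - 50) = (p - 5)*(p - 2)*(p^2 - 10*p + 25) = (p - 5)^2*(p - 2)*(p - 5)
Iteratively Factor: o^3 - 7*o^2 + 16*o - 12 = (o - 3)*(o^2 - 4*o + 4) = (o - 3)*(o - 2)*(o - 2)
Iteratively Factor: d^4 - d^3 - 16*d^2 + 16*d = (d + 4)*(d^3 - 5*d^2 + 4*d) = (d - 4)*(d + 4)*(d^2 - d) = d*(d - 4)*(d + 4)*(d - 1)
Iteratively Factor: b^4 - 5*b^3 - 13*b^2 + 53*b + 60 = (b + 3)*(b^3 - 8*b^2 + 11*b + 20) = (b - 4)*(b + 3)*(b^2 - 4*b - 5) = (b - 4)*(b + 1)*(b + 3)*(b - 5)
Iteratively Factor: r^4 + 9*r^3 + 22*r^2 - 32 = (r + 4)*(r^3 + 5*r^2 + 2*r - 8) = (r + 2)*(r + 4)*(r^2 + 3*r - 4) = (r - 1)*(r + 2)*(r + 4)*(r + 4)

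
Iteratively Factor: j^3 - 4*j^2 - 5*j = (j - 5)*(j^2 + j) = j*(j - 5)*(j + 1)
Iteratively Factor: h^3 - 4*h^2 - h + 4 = (h + 1)*(h^2 - 5*h + 4) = (h - 4)*(h + 1)*(h - 1)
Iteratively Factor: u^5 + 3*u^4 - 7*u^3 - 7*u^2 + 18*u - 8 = (u + 2)*(u^4 + u^3 - 9*u^2 + 11*u - 4) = (u + 2)*(u + 4)*(u^3 - 3*u^2 + 3*u - 1) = (u - 1)*(u + 2)*(u + 4)*(u^2 - 2*u + 1) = (u - 1)^2*(u + 2)*(u + 4)*(u - 1)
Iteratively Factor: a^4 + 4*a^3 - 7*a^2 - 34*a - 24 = (a + 1)*(a^3 + 3*a^2 - 10*a - 24) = (a + 1)*(a + 2)*(a^2 + a - 12) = (a - 3)*(a + 1)*(a + 2)*(a + 4)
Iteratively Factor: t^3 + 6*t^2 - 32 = (t - 2)*(t^2 + 8*t + 16) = (t - 2)*(t + 4)*(t + 4)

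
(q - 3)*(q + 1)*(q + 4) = q^3 + 2*q^2 - 11*q - 12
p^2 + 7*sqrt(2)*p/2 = p*(p + 7*sqrt(2)/2)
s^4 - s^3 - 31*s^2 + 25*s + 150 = (s - 5)*(s - 3)*(s + 2)*(s + 5)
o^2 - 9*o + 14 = (o - 7)*(o - 2)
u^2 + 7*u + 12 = (u + 3)*(u + 4)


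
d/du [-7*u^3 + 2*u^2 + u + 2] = -21*u^2 + 4*u + 1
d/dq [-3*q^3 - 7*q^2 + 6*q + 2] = -9*q^2 - 14*q + 6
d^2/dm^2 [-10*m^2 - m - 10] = -20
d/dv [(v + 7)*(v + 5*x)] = 2*v + 5*x + 7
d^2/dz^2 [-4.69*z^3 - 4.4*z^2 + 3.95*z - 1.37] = -28.14*z - 8.8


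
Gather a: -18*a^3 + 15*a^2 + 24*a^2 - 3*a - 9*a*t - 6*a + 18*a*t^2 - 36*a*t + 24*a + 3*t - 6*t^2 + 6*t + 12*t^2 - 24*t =-18*a^3 + 39*a^2 + a*(18*t^2 - 45*t + 15) + 6*t^2 - 15*t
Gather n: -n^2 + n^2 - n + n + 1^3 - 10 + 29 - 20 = 0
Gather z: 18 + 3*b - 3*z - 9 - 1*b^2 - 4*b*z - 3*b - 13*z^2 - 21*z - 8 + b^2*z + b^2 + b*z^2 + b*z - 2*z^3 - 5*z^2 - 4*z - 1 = -2*z^3 + z^2*(b - 18) + z*(b^2 - 3*b - 28)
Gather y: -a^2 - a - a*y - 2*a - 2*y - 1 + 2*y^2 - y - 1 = -a^2 - 3*a + 2*y^2 + y*(-a - 3) - 2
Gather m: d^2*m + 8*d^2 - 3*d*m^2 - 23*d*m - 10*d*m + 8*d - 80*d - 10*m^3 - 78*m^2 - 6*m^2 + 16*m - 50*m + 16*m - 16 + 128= 8*d^2 - 72*d - 10*m^3 + m^2*(-3*d - 84) + m*(d^2 - 33*d - 18) + 112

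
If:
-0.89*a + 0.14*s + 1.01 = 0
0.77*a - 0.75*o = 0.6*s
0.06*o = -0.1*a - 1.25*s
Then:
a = 1.11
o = 1.26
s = -0.15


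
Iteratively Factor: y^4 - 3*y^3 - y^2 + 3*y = (y - 1)*(y^3 - 2*y^2 - 3*y) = (y - 3)*(y - 1)*(y^2 + y) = (y - 3)*(y - 1)*(y + 1)*(y)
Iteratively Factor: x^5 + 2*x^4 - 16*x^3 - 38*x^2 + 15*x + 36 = (x + 3)*(x^4 - x^3 - 13*x^2 + x + 12) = (x + 3)^2*(x^3 - 4*x^2 - x + 4) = (x - 1)*(x + 3)^2*(x^2 - 3*x - 4) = (x - 1)*(x + 1)*(x + 3)^2*(x - 4)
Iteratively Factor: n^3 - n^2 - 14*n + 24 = (n - 3)*(n^2 + 2*n - 8) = (n - 3)*(n + 4)*(n - 2)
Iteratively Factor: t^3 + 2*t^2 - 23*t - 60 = (t + 3)*(t^2 - t - 20) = (t + 3)*(t + 4)*(t - 5)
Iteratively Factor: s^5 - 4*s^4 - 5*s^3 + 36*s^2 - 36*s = (s)*(s^4 - 4*s^3 - 5*s^2 + 36*s - 36) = s*(s + 3)*(s^3 - 7*s^2 + 16*s - 12) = s*(s - 2)*(s + 3)*(s^2 - 5*s + 6) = s*(s - 2)^2*(s + 3)*(s - 3)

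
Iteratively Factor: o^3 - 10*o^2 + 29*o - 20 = (o - 4)*(o^2 - 6*o + 5) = (o - 4)*(o - 1)*(o - 5)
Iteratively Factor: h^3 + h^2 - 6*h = (h)*(h^2 + h - 6) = h*(h - 2)*(h + 3)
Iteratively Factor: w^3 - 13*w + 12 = (w + 4)*(w^2 - 4*w + 3) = (w - 1)*(w + 4)*(w - 3)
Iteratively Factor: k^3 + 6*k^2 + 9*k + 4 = (k + 1)*(k^2 + 5*k + 4) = (k + 1)^2*(k + 4)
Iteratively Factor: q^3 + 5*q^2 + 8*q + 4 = (q + 2)*(q^2 + 3*q + 2) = (q + 2)^2*(q + 1)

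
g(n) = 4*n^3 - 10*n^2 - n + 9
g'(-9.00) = 1151.00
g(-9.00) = -3708.00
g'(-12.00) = 1967.00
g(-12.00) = -8331.00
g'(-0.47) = 11.05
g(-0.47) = 6.85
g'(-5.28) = 439.14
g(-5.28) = -853.30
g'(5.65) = 269.07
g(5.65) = 405.57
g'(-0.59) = 14.98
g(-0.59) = 5.29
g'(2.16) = 11.79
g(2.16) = 0.49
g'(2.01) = 7.28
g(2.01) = -0.93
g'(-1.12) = 36.45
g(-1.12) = -8.04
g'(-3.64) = 230.80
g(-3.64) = -312.77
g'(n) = 12*n^2 - 20*n - 1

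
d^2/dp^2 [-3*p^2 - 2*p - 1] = -6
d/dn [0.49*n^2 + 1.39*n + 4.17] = 0.98*n + 1.39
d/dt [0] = 0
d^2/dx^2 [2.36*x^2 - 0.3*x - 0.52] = 4.72000000000000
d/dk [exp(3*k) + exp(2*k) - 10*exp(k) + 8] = (3*exp(2*k) + 2*exp(k) - 10)*exp(k)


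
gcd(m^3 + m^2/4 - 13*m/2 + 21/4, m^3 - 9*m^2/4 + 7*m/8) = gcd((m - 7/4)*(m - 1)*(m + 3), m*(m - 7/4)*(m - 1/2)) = m - 7/4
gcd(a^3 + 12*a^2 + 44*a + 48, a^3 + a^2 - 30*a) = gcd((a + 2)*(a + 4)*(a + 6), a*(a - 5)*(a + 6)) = a + 6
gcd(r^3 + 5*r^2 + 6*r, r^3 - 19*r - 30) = r^2 + 5*r + 6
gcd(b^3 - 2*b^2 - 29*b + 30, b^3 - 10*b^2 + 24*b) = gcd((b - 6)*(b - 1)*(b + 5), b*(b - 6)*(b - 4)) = b - 6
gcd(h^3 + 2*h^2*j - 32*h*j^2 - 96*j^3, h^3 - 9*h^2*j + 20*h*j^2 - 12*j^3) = h - 6*j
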